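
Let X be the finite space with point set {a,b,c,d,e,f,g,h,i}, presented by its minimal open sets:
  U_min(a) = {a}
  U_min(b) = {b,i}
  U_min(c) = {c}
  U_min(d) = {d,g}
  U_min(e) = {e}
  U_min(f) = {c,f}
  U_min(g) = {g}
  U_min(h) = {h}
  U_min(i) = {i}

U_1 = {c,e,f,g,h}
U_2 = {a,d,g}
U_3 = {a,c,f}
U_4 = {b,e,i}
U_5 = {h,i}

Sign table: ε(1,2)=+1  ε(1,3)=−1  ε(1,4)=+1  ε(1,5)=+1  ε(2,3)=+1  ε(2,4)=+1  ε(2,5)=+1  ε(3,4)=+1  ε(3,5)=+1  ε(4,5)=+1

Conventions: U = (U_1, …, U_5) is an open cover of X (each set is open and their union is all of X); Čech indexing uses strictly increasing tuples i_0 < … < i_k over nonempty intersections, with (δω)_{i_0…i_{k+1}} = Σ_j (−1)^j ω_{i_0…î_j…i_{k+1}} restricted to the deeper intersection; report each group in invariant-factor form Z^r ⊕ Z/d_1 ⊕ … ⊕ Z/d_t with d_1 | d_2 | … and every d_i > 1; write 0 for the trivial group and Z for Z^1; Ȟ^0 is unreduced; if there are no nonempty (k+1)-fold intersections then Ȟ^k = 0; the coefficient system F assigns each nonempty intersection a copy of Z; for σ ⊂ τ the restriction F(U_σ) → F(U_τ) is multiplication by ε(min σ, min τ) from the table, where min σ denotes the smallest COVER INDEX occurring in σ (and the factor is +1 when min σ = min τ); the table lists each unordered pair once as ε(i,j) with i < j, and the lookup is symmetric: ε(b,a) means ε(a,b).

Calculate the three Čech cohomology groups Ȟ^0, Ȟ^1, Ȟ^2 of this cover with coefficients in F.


nonempty intersections:
  U12={g} U13={c,f} U14={e} U15={h} U23={a} U45={i}
C dims 5,6; δ0: rk 5, SNF 1^4·2
Ȟ^0: (5−5)−0=0 ⇒ 0
Ȟ^1: (6−0)−5=1 plus torsion [2] ⇒ Z ⊕ Z/2
Ȟ^2: (0−0)−0=0 ⇒ 0

Ȟ^0 = 0,  Ȟ^1 = Z ⊕ Z/2,  Ȟ^2 = 0


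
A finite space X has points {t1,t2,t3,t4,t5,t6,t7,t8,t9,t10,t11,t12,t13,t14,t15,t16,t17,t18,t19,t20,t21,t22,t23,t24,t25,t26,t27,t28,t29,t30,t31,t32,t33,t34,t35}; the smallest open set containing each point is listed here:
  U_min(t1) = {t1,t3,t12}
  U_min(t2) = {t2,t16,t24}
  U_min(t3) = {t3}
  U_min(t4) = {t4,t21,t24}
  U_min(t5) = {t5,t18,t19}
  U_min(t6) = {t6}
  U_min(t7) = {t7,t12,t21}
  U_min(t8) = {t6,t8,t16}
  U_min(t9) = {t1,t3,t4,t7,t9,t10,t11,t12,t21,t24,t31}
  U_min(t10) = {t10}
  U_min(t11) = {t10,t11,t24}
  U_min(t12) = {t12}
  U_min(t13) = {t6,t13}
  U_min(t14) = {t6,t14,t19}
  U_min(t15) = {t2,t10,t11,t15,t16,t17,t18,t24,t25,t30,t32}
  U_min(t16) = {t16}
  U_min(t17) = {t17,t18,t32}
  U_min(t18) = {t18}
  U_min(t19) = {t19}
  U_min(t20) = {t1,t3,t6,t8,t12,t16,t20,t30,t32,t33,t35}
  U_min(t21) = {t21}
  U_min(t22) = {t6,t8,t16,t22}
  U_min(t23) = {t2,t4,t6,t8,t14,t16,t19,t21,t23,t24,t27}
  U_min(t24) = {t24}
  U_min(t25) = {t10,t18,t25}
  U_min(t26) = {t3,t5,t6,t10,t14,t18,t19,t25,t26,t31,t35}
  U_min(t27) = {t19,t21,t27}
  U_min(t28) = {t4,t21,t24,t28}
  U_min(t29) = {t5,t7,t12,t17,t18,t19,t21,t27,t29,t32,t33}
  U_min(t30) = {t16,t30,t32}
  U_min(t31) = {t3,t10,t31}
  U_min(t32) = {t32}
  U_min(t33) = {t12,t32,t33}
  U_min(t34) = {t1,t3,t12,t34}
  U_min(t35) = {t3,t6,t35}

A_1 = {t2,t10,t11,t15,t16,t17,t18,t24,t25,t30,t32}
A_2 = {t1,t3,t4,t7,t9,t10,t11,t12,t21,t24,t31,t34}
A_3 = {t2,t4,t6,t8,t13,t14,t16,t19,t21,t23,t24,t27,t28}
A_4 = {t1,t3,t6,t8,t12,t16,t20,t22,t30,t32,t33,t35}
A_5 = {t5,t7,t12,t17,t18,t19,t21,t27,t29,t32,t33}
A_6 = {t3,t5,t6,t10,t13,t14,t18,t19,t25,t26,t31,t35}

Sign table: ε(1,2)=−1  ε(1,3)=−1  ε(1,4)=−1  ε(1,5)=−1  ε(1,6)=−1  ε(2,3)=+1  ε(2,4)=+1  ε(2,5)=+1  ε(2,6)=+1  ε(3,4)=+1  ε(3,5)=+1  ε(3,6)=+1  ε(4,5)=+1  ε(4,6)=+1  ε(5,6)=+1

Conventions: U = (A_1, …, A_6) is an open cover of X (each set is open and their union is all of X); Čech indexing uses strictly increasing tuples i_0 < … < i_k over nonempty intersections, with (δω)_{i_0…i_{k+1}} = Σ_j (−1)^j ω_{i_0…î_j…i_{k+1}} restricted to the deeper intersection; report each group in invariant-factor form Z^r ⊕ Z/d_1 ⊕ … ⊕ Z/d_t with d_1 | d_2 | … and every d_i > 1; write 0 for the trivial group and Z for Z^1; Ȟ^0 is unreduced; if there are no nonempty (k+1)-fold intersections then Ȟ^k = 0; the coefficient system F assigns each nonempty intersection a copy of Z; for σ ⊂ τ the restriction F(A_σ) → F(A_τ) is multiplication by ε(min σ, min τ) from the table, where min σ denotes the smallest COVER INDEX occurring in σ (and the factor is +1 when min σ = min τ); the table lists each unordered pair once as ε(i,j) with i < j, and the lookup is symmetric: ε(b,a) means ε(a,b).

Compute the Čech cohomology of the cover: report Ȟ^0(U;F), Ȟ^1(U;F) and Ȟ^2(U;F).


Ȟ^0 = Z, Ȟ^1 = 0 and Ȟ^2 = Z/2

nonempty intersections:
  A12={t10,t11,t24} A13={t2,t16,t24} A14={t16,t30,t32} A15={t17,t18,t32} A16={t10,t18,t25} A23={t4,t21,t24} A24={t1,t3,t12} A25={t7,t12,t21} A26={t3,t10,t31} A34={t6,t8,t16} A35={t19,t21,t27} A36={t6,t13,t14,t19} A45={t12,t32,t33} A46={t3,t6,t35} A56={t5,t18,t19}
  A123={t24} A126={t10} A134={t16} A145={t32} A156={t18} A235={t21} A245={t12} A246={t3} A346={t6} A356={t19}
C dims 6,15,10; δ0: rk 5, SNF 1^5; δ1: rk 10, SNF 1^9·2
Ȟ^0: (6−5)−0=1 ⇒ Z
Ȟ^1: (15−10)−5=0 ⇒ 0
Ȟ^2: (10−0)−10=0 plus torsion [2] ⇒ Z/2


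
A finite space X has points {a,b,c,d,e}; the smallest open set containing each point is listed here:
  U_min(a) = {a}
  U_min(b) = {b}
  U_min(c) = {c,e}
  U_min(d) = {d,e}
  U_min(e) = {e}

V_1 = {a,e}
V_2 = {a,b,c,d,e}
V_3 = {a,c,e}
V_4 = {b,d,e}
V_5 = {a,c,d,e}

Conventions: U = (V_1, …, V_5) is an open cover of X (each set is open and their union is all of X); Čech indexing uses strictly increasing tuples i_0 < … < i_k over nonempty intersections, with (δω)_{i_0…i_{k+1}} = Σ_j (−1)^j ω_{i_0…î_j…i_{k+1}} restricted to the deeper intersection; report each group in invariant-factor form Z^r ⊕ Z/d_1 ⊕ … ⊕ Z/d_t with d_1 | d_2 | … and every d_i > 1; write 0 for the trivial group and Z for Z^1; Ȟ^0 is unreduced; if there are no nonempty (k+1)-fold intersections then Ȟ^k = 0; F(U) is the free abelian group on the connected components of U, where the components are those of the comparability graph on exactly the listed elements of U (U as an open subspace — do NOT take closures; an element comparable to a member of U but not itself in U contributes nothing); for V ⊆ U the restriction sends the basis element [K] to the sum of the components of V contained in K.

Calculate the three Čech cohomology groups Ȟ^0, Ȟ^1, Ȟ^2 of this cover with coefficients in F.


Ȟ^0(U;F) ≅ Z^3,  Ȟ^1(U;F) ≅ 0,  Ȟ^2(U;F) ≅ 0

nonempty overlaps:
  V12={a,e} V13={a,e} V14={e} V15={a,e} V23={a,c,e} V24={b,d,e} V25={a,c,d,e} V34={e} V35={a,c,e} V45={d,e}
  V123={a,e} V124={e} V125={a,e} V134={e} V135={a,e} V145={e} V234={e} V235={a,c,e} V245={d,e} V345={e}
  V1234={e} V1235={a,e} V1245={e} V1345={e} V2345={e}
  V12345={e}
components per intersection:
  V1: {a} {e}
  V2: {a} {b} {c,d,e}
  V3: {a} {c,e}
  V4: {b} {d,e}
  V5: {a} {c,d,e}
  V12: {a} {e}
  V13: {a} {e}
  V14: {e}
  V15: {a} {e}
  V23: {a} {c,e}
  V24: {b} {d,e}
  V25: {a} {c,d,e}
  V34: {e}
  V35: {a} {c,e}
  V45: {d,e}
  V123: {a} {e}
  V124: {e}
  V125: {a} {e}
  V134: {e}
  V135: {a} {e}
  V145: {e}
  V234: {e}
  V235: {a} {c,e}
  V245: {d,e}
  V345: {e}
  V1234: {e}
  V1235: {a} {e}
  V1245: {e}
  V1345: {e}
  V2345: {e}
  V12345: {e}
C dims 11,17,14,6; δ0: rk 8, SNF 1^8; δ1: rk 9, SNF 1^9; δ2: rk 5, SNF 1^5
degree 0: 11−8−0 = 3 → Ȟ^0 ≅ Z^3
degree 1: 17−9−8 = 0 → Ȟ^1 ≅ 0
degree 2: 14−5−9 = 0 → Ȟ^2 ≅ 0


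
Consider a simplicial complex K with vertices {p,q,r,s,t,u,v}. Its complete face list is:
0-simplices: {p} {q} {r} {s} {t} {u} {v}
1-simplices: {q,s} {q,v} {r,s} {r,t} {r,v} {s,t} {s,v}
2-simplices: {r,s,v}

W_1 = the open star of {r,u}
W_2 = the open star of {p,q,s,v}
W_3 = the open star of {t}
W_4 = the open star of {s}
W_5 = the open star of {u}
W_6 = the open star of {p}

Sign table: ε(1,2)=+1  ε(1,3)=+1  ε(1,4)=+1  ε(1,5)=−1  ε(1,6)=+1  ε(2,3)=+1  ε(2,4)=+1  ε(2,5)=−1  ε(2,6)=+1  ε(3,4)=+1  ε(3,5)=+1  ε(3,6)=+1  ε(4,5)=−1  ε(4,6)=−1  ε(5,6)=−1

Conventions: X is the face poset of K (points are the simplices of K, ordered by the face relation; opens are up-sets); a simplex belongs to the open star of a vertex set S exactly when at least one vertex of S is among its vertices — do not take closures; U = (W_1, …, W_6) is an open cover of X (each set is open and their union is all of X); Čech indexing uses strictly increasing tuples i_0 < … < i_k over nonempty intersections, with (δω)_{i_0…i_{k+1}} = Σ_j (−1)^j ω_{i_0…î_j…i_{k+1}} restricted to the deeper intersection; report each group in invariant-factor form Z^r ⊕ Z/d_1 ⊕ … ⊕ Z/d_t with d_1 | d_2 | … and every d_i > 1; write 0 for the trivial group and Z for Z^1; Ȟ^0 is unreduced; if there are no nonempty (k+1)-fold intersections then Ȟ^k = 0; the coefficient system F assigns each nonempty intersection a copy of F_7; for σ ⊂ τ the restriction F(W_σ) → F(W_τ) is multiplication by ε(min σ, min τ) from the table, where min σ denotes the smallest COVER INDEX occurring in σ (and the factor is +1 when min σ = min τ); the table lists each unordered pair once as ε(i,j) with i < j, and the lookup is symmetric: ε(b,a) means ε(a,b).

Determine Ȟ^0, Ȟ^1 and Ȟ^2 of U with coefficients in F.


Ȟ^0(U;F) ≅ Z/7,  Ȟ^1(U;F) ≅ Z/7,  Ȟ^2(U;F) ≅ 0

nerve of the cover:
  W1={{r},{u},{r,s},{r,t},{r,v},{r,s,v}} W2={{p},{q},{s},{v},{q,s},{q,v},{r,s},{r,v},{s,t},{s,v},{r,s,v}} W3={{t},{r,t},{s,t}} W4={{s},{q,s},{r,s},{s,t},{s,v},{r,s,v}} W5={{u}} W6={{p}}
  W12={{r,s},{r,v},{r,s,v}} W13={{r,t}} W14={{r,s},{r,s,v}} W15={{u}} W23={{s,t}} W24={{s},{q,s},{r,s},{s,t},{s,v},{r,s,v}} W26={{p}} W34={{s,t}}
  W124={{r,s},{r,s,v}} W234={{s,t}}
C dims 6,8,2; δ0: rk_F7 5; δ1: rk_F7 2
Ȟ^0 = (6 − 5) − 0 = 1, so Ȟ^0 ≅ Z/7
Ȟ^1 = (8 − 2) − 5 = 1, so Ȟ^1 ≅ Z/7
Ȟ^2 = (2 − 0) − 2 = 0, so Ȟ^2 ≅ 0


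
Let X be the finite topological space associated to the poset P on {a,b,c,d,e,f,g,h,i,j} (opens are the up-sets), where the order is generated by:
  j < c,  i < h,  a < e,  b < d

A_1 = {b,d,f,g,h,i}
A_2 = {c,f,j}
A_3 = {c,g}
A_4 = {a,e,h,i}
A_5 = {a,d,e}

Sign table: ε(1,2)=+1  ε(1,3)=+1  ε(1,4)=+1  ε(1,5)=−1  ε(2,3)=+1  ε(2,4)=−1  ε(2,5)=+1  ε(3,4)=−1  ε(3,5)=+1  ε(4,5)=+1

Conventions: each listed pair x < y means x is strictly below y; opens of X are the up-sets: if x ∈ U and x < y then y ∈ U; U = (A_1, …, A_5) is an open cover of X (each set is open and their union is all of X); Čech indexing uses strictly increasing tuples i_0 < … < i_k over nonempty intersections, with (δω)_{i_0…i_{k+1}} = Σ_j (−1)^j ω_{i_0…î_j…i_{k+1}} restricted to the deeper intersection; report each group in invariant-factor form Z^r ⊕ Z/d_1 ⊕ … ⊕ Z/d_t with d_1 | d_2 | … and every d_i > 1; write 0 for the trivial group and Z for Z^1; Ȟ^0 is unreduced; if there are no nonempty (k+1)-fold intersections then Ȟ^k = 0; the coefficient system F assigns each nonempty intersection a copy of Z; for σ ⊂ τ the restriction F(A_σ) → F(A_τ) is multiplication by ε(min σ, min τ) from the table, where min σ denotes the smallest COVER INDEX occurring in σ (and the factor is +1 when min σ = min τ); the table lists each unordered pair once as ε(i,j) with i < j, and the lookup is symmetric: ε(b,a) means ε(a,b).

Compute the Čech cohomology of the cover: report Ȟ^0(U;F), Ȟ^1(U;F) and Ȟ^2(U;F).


Ȟ^0 = 0; Ȟ^1 = Z ⊕ Z/2; Ȟ^2 = 0

nerve of the cover:
  A12={f} A13={g} A14={h,i} A15={d} A23={c} A45={a,e}
C dims 5,6; δ0: rk 5, SNF 1^4·2
Ȟ^0 = (5 − 5) − 0 = 0, so Ȟ^0 ≅ 0
Ȟ^1 = (6 − 0) − 5 = 1 plus torsion [2], so Ȟ^1 ≅ Z ⊕ Z/2
Ȟ^2 = (0 − 0) − 0 = 0, so Ȟ^2 ≅ 0


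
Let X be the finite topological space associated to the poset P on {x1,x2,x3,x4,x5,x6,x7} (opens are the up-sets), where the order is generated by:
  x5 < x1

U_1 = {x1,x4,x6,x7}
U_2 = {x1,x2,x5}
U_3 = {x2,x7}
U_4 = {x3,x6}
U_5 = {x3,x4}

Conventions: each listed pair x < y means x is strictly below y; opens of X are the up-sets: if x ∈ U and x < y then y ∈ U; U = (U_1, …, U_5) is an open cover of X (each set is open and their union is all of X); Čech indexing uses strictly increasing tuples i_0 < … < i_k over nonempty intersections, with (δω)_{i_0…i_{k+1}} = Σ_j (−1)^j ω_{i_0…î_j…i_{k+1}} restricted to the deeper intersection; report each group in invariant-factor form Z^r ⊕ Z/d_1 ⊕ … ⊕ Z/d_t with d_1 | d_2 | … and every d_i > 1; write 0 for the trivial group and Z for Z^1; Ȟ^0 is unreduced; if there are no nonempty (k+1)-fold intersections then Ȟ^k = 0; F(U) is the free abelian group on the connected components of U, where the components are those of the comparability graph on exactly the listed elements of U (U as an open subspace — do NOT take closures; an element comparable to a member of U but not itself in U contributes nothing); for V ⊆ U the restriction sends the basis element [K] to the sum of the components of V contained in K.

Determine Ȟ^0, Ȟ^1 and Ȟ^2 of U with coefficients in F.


nerve of the cover:
  U12={x1} U13={x7} U14={x6} U15={x4} U23={x2} U45={x3}
components per intersection:
  U1: {x1} {x4} {x6} {x7}
  U2: {x1,x5} {x2}
  U3: {x2} {x7}
  U4: {x3} {x6}
  U5: {x3} {x4}
  U12: {x1}
  U13: {x7}
  U14: {x6}
  U15: {x4}
  U23: {x2}
  U45: {x3}
C dims 12,6; δ0: rk 6, SNF 1^6
Ȟ^0 = (12 − 6) − 0 = 6, so Ȟ^0 ≅ Z^6
Ȟ^1 = (6 − 0) − 6 = 0, so Ȟ^1 ≅ 0
Ȟ^2 = (0 − 0) − 0 = 0, so Ȟ^2 ≅ 0

Ȟ^0 ≅ Z^6; Ȟ^1 ≅ 0; Ȟ^2 ≅ 0


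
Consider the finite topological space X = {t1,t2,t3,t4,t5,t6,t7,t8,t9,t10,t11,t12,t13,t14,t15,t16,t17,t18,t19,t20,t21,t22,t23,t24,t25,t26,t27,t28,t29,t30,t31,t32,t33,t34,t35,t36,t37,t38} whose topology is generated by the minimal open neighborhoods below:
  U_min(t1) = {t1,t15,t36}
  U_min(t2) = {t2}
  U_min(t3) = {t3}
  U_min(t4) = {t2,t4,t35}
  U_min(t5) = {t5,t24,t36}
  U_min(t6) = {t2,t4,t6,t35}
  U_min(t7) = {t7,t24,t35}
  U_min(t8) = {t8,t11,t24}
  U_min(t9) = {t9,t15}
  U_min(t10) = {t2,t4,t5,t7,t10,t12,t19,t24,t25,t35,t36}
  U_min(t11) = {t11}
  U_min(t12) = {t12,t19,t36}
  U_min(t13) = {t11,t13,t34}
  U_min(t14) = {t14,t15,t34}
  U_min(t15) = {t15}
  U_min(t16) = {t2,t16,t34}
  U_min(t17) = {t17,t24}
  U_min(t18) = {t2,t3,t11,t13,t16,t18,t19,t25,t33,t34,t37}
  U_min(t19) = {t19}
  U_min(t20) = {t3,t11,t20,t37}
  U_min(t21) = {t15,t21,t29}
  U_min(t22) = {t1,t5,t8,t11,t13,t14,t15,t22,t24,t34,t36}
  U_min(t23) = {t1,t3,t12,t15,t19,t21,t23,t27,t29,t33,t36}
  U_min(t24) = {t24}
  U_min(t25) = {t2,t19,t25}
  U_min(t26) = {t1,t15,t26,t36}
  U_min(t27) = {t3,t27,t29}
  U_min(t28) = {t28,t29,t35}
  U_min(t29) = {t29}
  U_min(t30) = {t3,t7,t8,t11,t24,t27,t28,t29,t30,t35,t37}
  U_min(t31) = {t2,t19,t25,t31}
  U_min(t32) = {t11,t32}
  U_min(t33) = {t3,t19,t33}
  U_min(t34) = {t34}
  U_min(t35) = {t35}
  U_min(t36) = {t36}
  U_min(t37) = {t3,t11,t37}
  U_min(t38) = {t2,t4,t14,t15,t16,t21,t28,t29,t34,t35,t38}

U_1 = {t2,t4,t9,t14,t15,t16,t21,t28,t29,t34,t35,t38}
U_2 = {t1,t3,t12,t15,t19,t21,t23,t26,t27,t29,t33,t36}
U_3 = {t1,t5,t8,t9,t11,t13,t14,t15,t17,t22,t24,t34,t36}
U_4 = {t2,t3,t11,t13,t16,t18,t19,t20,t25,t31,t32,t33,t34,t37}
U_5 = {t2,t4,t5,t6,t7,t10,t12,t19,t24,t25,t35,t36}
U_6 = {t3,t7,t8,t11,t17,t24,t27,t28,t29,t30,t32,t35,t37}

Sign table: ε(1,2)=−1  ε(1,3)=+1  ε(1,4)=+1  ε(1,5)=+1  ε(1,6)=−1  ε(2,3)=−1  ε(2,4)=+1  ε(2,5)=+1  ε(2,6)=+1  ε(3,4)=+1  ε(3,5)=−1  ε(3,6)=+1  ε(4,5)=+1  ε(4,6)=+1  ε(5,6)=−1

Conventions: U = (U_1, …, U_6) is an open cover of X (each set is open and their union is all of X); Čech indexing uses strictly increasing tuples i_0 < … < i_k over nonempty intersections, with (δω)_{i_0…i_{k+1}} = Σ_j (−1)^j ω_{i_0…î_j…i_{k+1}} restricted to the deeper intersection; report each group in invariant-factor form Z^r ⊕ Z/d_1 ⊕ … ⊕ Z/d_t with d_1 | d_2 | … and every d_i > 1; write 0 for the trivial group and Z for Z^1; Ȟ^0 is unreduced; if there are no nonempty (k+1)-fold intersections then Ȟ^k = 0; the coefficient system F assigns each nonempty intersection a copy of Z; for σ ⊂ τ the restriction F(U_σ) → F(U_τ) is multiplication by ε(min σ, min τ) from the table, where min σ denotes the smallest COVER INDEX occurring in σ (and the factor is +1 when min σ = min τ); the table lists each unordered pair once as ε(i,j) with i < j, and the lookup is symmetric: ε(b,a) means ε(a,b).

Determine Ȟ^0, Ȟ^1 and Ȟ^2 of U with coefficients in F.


nerve simplices:
  U12={t15,t21,t29} U13={t9,t14,t15,t34} U14={t2,t16,t34} U15={t2,t4,t35} U16={t28,t29,t35} U23={t1,t15,t36} U24={t3,t19,t33} U25={t12,t19,t36} U26={t3,t27,t29} U34={t11,t13,t34} U35={t5,t24,t36} U36={t8,t11,t17,t24} U45={t2,t19,t25} U46={t3,t11,t32,t37} U56={t7,t24,t35}
  U123={t15} U126={t29} U134={t34} U145={t2} U156={t35} U235={t36} U245={t19} U246={t3} U346={t11} U356={t24}
C dims 6,15,10; δ0: rk 6, SNF 1^5·2; δ1: rk 9, SNF 1^9
degree 0: 6−6−0 = 0 → Ȟ^0 ≅ 0
degree 1: 15−9−6 = 0 plus torsion [2] → Ȟ^1 ≅ Z/2
degree 2: 10−0−9 = 1 → Ȟ^2 ≅ Z

Ȟ^0(U;F) ≅ 0, Ȟ^1(U;F) ≅ Z/2, Ȟ^2(U;F) ≅ Z


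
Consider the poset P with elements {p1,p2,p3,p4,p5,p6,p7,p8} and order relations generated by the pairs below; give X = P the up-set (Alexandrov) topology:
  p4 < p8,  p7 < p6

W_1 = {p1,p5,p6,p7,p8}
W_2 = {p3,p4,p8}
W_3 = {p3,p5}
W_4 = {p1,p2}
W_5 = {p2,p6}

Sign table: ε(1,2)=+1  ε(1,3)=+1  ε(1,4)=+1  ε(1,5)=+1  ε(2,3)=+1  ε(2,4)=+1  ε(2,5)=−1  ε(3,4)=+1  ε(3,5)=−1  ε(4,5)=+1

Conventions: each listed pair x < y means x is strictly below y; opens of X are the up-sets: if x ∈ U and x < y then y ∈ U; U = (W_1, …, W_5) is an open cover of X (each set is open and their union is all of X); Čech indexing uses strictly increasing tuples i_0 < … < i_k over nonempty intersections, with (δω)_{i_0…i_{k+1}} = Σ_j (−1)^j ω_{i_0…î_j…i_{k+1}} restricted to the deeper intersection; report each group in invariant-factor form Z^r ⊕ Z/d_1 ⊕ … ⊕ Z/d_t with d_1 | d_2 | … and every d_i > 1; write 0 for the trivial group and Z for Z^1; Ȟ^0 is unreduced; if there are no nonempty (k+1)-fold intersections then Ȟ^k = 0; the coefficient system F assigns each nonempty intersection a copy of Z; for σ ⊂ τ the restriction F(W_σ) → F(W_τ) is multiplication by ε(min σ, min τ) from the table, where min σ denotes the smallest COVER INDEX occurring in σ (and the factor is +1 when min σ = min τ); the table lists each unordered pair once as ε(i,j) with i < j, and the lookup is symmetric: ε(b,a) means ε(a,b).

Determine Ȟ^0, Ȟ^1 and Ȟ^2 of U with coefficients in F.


Ȟ^0 ≅ Z, Ȟ^1 ≅ Z^2 and Ȟ^2 ≅ 0

nerve of the cover:
  W12={p8} W13={p5} W14={p1} W15={p6} W23={p3} W45={p2}
C dims 5,6; δ0: rk 4, SNF 1^4
Ȟ^0 = (5 − 4) − 0 = 1, so Ȟ^0 ≅ Z
Ȟ^1 = (6 − 0) − 4 = 2, so Ȟ^1 ≅ Z^2
Ȟ^2 = (0 − 0) − 0 = 0, so Ȟ^2 ≅ 0


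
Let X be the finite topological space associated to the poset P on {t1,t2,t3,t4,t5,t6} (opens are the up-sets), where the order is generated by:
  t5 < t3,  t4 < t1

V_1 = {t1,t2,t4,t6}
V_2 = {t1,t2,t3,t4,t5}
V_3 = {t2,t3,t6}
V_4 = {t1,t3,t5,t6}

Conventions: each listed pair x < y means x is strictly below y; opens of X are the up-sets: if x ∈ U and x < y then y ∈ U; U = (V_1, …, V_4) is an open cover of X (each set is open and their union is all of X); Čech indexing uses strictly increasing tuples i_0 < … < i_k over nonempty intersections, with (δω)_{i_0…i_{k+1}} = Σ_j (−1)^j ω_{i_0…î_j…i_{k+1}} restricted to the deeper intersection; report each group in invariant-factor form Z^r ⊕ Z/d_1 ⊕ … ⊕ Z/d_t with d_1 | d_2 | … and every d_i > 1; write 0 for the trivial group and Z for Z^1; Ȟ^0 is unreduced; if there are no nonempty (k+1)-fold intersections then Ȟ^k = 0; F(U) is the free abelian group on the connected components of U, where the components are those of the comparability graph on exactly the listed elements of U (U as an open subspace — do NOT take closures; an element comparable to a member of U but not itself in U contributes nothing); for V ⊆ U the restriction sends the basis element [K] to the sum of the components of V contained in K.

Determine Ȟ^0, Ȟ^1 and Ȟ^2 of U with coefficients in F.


Ȟ^0 ≅ Z^4; Ȟ^1 ≅ 0; Ȟ^2 ≅ 0

cover nerve:
  V12={t1,t2,t4} V13={t2,t6} V14={t1,t6} V23={t2,t3} V24={t1,t3,t5} V34={t3,t6}
  V123={t2} V124={t1} V134={t6} V234={t3}
components per intersection:
  V1: {t1,t4} {t2} {t6}
  V2: {t1,t4} {t2} {t3,t5}
  V3: {t2} {t3} {t6}
  V4: {t1} {t3,t5} {t6}
  V12: {t1,t4} {t2}
  V13: {t2} {t6}
  V14: {t1} {t6}
  V23: {t2} {t3}
  V24: {t1} {t3,t5}
  V34: {t3} {t6}
  V123: {t2}
  V124: {t1}
  V134: {t6}
  V234: {t3}
C dims 12,12,4; δ0: rk 8, SNF 1^8; δ1: rk 4, SNF 1^4
Ȟ^0: (12−8)−0=4 ⇒ Z^4
Ȟ^1: (12−4)−8=0 ⇒ 0
Ȟ^2: (4−0)−4=0 ⇒ 0


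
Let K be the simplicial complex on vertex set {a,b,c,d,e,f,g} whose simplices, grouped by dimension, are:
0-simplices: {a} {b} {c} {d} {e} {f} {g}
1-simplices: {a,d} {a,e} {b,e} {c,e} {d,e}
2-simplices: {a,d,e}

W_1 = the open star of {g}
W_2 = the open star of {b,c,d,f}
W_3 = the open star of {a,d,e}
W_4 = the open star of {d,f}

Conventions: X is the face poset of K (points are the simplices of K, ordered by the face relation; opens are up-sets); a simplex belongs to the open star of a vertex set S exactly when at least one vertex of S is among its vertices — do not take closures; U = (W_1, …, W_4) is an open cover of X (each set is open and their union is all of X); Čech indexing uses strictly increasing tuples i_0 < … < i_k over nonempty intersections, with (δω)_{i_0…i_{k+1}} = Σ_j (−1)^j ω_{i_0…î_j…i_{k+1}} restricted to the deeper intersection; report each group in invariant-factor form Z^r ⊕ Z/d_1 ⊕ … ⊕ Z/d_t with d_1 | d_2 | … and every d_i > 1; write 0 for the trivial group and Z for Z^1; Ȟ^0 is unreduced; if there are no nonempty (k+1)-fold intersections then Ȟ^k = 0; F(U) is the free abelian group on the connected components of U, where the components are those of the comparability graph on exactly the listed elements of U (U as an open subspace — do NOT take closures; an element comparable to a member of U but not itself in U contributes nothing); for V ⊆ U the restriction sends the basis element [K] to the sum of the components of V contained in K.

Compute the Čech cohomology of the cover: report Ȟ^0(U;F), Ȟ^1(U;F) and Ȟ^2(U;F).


nerve simplices:
  W1={{g}} W2={{b},{c},{d},{f},{a,d},{b,e},{c,e},{d,e},{a,d,e}} W3={{a},{d},{e},{a,d},{a,e},{b,e},{c,e},{d,e},{a,d,e}} W4={{d},{f},{a,d},{d,e},{a,d,e}}
  W23={{d},{a,d},{b,e},{c,e},{d,e},{a,d,e}} W24={{d},{f},{a,d},{d,e},{a,d,e}} W34={{d},{a,d},{d,e},{a,d,e}}
  W234={{d},{a,d},{d,e},{a,d,e}}
components per intersection:
  W1: {{g}}
  W2: {{b},{b,e}} {{c},{c,e}} {{d},{a,d},{d,e},{a,d,e}} {{f}}
  W3: {{a},{d},{e},{a,d},{a,e},{b,e},{c,e},{d,e},{a,d,e}}
  W4: {{d},{a,d},{d,e},{a,d,e}} {{f}}
  W23: {{d},{a,d},{d,e},{a,d,e}} {{b,e}} {{c,e}}
  W24: {{d},{a,d},{d,e},{a,d,e}} {{f}}
  W34: {{d},{a,d},{d,e},{a,d,e}}
  W234: {{d},{a,d},{d,e},{a,d,e}}
C dims 8,6,1; δ0: rk 5, SNF 1^5; δ1: rk 1, SNF 1^1
degree 0: 8−5−0 = 3 → Ȟ^0 ≅ Z^3
degree 1: 6−1−5 = 0 → Ȟ^1 ≅ 0
degree 2: 1−0−1 = 0 → Ȟ^2 ≅ 0

Ȟ^0(U;F) ≅ Z^3, Ȟ^1(U;F) ≅ 0, Ȟ^2(U;F) ≅ 0


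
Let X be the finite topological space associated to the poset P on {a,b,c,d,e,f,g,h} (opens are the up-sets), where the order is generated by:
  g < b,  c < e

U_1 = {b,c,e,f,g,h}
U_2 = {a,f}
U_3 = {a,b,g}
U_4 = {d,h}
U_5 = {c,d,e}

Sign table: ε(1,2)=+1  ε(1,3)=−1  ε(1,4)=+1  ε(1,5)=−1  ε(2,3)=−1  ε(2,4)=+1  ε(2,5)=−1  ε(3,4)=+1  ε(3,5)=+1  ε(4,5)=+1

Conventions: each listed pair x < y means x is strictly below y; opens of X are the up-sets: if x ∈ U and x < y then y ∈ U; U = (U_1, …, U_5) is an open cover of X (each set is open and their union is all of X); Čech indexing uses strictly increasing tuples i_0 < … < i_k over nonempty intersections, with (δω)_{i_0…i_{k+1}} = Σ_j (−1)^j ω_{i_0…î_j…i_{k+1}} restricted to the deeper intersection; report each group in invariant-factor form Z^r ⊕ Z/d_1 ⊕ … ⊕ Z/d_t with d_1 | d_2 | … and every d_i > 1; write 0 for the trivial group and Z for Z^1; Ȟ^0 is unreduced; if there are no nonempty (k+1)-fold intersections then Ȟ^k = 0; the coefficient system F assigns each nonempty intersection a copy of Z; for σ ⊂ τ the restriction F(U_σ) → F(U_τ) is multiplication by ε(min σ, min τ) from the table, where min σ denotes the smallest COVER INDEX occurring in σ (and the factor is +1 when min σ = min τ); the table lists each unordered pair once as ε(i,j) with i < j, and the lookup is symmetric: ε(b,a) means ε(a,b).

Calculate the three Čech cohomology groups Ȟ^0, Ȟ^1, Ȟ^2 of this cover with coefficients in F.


Ȟ^0 ≅ 0, Ȟ^1 ≅ Z ⊕ Z/2, Ȟ^2 ≅ 0

nerve simplices:
  U12={f} U13={b,g} U14={h} U15={c,e} U23={a} U45={d}
C dims 5,6; δ0: rk 5, SNF 1^4·2
degree 0: 5−5−0 = 0 → Ȟ^0 ≅ 0
degree 1: 6−0−5 = 1 plus torsion [2] → Ȟ^1 ≅ Z ⊕ Z/2
degree 2: 0−0−0 = 0 → Ȟ^2 ≅ 0


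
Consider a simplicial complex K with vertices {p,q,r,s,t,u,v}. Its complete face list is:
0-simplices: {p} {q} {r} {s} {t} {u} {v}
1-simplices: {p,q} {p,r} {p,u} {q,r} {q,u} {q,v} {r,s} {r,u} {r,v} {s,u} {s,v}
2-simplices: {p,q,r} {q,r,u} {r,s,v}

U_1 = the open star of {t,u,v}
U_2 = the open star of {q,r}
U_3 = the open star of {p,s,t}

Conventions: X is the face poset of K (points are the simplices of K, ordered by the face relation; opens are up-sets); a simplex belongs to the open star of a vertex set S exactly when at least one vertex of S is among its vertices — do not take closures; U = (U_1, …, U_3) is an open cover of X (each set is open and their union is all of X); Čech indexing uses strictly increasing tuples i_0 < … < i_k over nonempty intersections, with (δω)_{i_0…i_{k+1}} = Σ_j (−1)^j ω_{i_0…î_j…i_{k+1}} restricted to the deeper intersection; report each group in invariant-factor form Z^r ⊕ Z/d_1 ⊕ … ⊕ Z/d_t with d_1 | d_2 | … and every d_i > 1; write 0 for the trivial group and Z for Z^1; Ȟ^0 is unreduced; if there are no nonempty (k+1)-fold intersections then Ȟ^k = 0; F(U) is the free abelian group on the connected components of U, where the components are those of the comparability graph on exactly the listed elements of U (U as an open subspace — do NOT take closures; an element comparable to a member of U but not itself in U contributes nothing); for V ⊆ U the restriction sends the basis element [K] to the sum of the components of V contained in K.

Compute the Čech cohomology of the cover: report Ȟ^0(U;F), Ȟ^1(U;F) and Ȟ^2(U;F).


nerve of the cover:
  U1={{t},{u},{v},{p,u},{q,u},{q,v},{r,u},{r,v},{s,u},{s,v},{q,r,u},{r,s,v}} U2={{q},{r},{p,q},{p,r},{q,r},{q,u},{q,v},{r,s},{r,u},{r,v},{p,q,r},{q,r,u},{r,s,v}} U3={{p},{s},{t},{p,q},{p,r},{p,u},{r,s},{s,u},{s,v},{p,q,r},{r,s,v}}
  U12={{q,u},{q,v},{r,u},{r,v},{q,r,u},{r,s,v}} U13={{t},{p,u},{s,u},{s,v},{r,s,v}} U23={{p,q},{p,r},{r,s},{p,q,r},{r,s,v}}
  U123={{r,s,v}}
components per intersection:
  U1: {{t}} {{u},{p,u},{q,u},{r,u},{s,u},{q,r,u}} {{v},{q,v},{r,v},{s,v},{r,s,v}}
  U2: {{q},{r},{p,q},{p,r},{q,r},{q,u},{q,v},{r,s},{r,u},{r,v},{p,q,r},{q,r,u},{r,s,v}}
  U3: {{p},{p,q},{p,r},{p,u},{p,q,r}} {{s},{r,s},{s,u},{s,v},{r,s,v}} {{t}}
  U12: {{q,u},{r,u},{q,r,u}} {{q,v}} {{r,v},{r,s,v}}
  U13: {{t}} {{p,u}} {{s,u}} {{s,v},{r,s,v}}
  U23: {{p,q},{p,r},{p,q,r}} {{r,s},{r,s,v}}
  U123: {{r,s,v}}
C dims 7,9,1; δ0: rk 5, SNF 1^5; δ1: rk 1, SNF 1^1
Ȟ^0 = (7 − 5) − 0 = 2, so Ȟ^0 ≅ Z^2
Ȟ^1 = (9 − 1) − 5 = 3, so Ȟ^1 ≅ Z^3
Ȟ^2 = (1 − 0) − 1 = 0, so Ȟ^2 ≅ 0

Ȟ^0 = Z^2,  Ȟ^1 = Z^3,  Ȟ^2 = 0


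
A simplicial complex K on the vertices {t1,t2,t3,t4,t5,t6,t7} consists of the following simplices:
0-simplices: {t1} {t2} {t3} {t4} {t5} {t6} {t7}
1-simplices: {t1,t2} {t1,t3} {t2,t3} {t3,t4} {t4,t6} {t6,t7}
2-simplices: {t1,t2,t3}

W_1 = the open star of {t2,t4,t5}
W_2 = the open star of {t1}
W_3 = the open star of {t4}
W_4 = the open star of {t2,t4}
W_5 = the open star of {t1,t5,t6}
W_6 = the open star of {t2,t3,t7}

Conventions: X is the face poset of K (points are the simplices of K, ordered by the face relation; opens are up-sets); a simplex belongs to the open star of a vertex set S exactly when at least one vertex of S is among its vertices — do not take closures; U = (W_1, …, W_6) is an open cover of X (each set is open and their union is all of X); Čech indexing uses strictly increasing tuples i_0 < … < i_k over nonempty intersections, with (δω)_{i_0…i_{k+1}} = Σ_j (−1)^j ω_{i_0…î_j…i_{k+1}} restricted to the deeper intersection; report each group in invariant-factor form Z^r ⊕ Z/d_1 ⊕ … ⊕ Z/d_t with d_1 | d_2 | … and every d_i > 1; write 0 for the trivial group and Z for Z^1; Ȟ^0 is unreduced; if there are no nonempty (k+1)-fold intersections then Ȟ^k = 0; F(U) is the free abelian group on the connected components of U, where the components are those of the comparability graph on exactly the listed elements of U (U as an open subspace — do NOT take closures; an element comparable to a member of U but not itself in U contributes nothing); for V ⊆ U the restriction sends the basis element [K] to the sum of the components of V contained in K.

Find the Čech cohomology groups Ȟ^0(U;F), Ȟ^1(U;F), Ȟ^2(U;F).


Ȟ^0 = Z^2,  Ȟ^1 = 0,  Ȟ^2 = 0

nerve of the cover:
  W1={{t2},{t4},{t5},{t1,t2},{t2,t3},{t3,t4},{t4,t6},{t1,t2,t3}} W2={{t1},{t1,t2},{t1,t3},{t1,t2,t3}} W3={{t4},{t3,t4},{t4,t6}} W4={{t2},{t4},{t1,t2},{t2,t3},{t3,t4},{t4,t6},{t1,t2,t3}} W5={{t1},{t5},{t6},{t1,t2},{t1,t3},{t4,t6},{t6,t7},{t1,t2,t3}} W6={{t2},{t3},{t7},{t1,t2},{t1,t3},{t2,t3},{t3,t4},{t6,t7},{t1,t2,t3}}
  W12={{t1,t2},{t1,t2,t3}} W13={{t4},{t3,t4},{t4,t6}} W14={{t2},{t4},{t1,t2},{t2,t3},{t3,t4},{t4,t6},{t1,t2,t3}} W15={{t5},{t1,t2},{t4,t6},{t1,t2,t3}} W16={{t2},{t1,t2},{t2,t3},{t3,t4},{t1,t2,t3}} W24={{t1,t2},{t1,t2,t3}} W25={{t1},{t1,t2},{t1,t3},{t1,t2,t3}} W26={{t1,t2},{t1,t3},{t1,t2,t3}} W34={{t4},{t3,t4},{t4,t6}} W35={{t4,t6}} W36={{t3,t4}} W45={{t1,t2},{t4,t6},{t1,t2,t3}} W46={{t2},{t1,t2},{t2,t3},{t3,t4},{t1,t2,t3}} W56={{t1,t2},{t1,t3},{t6,t7},{t1,t2,t3}}
  W124={{t1,t2},{t1,t2,t3}} W125={{t1,t2},{t1,t2,t3}} W126={{t1,t2},{t1,t2,t3}} W134={{t4},{t3,t4},{t4,t6}} W135={{t4,t6}} W136={{t3,t4}} W145={{t1,t2},{t4,t6},{t1,t2,t3}} W146={{t2},{t1,t2},{t2,t3},{t3,t4},{t1,t2,t3}} W156={{t1,t2},{t1,t2,t3}} W245={{t1,t2},{t1,t2,t3}} W246={{t1,t2},{t1,t2,t3}} W256={{t1,t2},{t1,t3},{t1,t2,t3}} W345={{t4,t6}} W346={{t3,t4}} W456={{t1,t2},{t1,t2,t3}}
  W1245={{t1,t2},{t1,t2,t3}} W1246={{t1,t2},{t1,t2,t3}} W1256={{t1,t2},{t1,t2,t3}} W1345={{t4,t6}} W1346={{t3,t4}} W1456={{t1,t2},{t1,t2,t3}} W2456={{t1,t2},{t1,t2,t3}}
  W12456={{t1,t2},{t1,t2,t3}}
components per intersection:
  W1: {{t2},{t1,t2},{t2,t3},{t1,t2,t3}} {{t4},{t3,t4},{t4,t6}} {{t5}}
  W2: {{t1},{t1,t2},{t1,t3},{t1,t2,t3}}
  W3: {{t4},{t3,t4},{t4,t6}}
  W4: {{t2},{t1,t2},{t2,t3},{t1,t2,t3}} {{t4},{t3,t4},{t4,t6}}
  W5: {{t1},{t1,t2},{t1,t3},{t1,t2,t3}} {{t5}} {{t6},{t4,t6},{t6,t7}}
  W6: {{t2},{t3},{t1,t2},{t1,t3},{t2,t3},{t3,t4},{t1,t2,t3}} {{t7},{t6,t7}}
  W12: {{t1,t2},{t1,t2,t3}}
  W13: {{t4},{t3,t4},{t4,t6}}
  W14: {{t2},{t1,t2},{t2,t3},{t1,t2,t3}} {{t4},{t3,t4},{t4,t6}}
  W15: {{t5}} {{t1,t2},{t1,t2,t3}} {{t4,t6}}
  W16: {{t2},{t1,t2},{t2,t3},{t1,t2,t3}} {{t3,t4}}
  W24: {{t1,t2},{t1,t2,t3}}
  W25: {{t1},{t1,t2},{t1,t3},{t1,t2,t3}}
  W26: {{t1,t2},{t1,t3},{t1,t2,t3}}
  W34: {{t4},{t3,t4},{t4,t6}}
  W35: {{t4,t6}}
  W36: {{t3,t4}}
  W45: {{t1,t2},{t1,t2,t3}} {{t4,t6}}
  W46: {{t2},{t1,t2},{t2,t3},{t1,t2,t3}} {{t3,t4}}
  W56: {{t1,t2},{t1,t3},{t1,t2,t3}} {{t6,t7}}
  W124: {{t1,t2},{t1,t2,t3}}
  W125: {{t1,t2},{t1,t2,t3}}
  W126: {{t1,t2},{t1,t2,t3}}
  W134: {{t4},{t3,t4},{t4,t6}}
  W135: {{t4,t6}}
  W136: {{t3,t4}}
  W145: {{t1,t2},{t1,t2,t3}} {{t4,t6}}
  W146: {{t2},{t1,t2},{t2,t3},{t1,t2,t3}} {{t3,t4}}
  W156: {{t1,t2},{t1,t2,t3}}
  W245: {{t1,t2},{t1,t2,t3}}
  W246: {{t1,t2},{t1,t2,t3}}
  W256: {{t1,t2},{t1,t3},{t1,t2,t3}}
  W345: {{t4,t6}}
  W346: {{t3,t4}}
  W456: {{t1,t2},{t1,t2,t3}}
  W1245: {{t1,t2},{t1,t2,t3}}
  W1246: {{t1,t2},{t1,t2,t3}}
  W1256: {{t1,t2},{t1,t2,t3}}
  W1345: {{t4,t6}}
  W1346: {{t3,t4}}
  W1456: {{t1,t2},{t1,t2,t3}}
  W2456: {{t1,t2},{t1,t2,t3}}
  W12456: {{t1,t2},{t1,t2,t3}}
C dims 12,21,17,7; δ0: rk 10, SNF 1^10; δ1: rk 11, SNF 1^11; δ2: rk 6, SNF 1^6
Ȟ^0 = (12 − 10) − 0 = 2, so Ȟ^0 ≅ Z^2
Ȟ^1 = (21 − 11) − 10 = 0, so Ȟ^1 ≅ 0
Ȟ^2 = (17 − 6) − 11 = 0, so Ȟ^2 ≅ 0


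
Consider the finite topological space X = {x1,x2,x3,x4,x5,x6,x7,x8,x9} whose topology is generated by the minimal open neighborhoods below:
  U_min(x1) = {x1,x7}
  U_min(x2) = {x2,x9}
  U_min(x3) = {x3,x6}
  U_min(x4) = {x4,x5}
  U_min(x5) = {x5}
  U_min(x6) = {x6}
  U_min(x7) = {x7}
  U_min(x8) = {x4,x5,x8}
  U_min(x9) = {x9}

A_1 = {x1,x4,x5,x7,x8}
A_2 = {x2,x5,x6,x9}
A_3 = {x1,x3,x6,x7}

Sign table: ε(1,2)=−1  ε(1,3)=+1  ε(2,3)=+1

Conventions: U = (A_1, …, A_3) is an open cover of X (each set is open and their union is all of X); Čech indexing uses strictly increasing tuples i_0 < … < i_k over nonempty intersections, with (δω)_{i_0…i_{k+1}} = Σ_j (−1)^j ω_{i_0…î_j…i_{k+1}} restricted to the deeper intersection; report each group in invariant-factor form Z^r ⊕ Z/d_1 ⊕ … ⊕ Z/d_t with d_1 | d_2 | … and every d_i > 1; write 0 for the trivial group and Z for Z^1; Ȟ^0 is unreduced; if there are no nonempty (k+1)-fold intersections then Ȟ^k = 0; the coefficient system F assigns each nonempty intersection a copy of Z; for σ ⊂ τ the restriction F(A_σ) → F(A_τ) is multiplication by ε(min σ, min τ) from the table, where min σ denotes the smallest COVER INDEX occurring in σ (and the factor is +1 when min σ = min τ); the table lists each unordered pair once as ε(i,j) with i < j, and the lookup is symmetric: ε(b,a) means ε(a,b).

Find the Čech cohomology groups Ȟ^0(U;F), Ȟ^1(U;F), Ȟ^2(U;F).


cover nerve:
  A12={x5} A13={x1,x7} A23={x6}
C dims 3,3; δ0: rk 3, SNF 1^2·2
Ȟ^0: (3−3)−0=0 ⇒ 0
Ȟ^1: (3−0)−3=0 plus torsion [2] ⇒ Z/2
Ȟ^2: (0−0)−0=0 ⇒ 0

Ȟ^0 = 0, Ȟ^1 = Z/2 and Ȟ^2 = 0


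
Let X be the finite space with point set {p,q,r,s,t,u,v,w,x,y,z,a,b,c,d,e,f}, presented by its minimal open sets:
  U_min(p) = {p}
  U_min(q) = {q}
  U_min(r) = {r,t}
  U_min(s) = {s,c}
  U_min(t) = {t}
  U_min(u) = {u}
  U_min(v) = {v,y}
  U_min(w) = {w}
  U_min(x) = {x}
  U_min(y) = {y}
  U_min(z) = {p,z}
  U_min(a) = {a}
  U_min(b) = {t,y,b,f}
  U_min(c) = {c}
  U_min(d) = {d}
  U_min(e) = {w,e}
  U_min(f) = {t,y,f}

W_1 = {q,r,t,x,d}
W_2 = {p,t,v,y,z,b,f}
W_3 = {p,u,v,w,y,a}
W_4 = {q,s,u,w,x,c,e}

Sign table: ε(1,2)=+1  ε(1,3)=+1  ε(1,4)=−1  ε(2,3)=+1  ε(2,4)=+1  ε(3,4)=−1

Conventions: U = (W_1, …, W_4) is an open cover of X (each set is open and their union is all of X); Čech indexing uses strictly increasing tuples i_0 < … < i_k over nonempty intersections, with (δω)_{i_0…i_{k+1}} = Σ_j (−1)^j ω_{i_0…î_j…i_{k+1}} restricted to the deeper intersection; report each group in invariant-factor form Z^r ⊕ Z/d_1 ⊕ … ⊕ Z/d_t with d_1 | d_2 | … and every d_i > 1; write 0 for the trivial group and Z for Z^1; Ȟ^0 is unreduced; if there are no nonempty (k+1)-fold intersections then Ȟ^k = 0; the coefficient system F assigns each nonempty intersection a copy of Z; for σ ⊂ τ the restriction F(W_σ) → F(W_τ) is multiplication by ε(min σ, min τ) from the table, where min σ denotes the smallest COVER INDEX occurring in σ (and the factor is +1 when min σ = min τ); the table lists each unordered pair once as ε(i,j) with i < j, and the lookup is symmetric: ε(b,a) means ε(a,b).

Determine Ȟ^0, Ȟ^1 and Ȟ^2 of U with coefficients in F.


cover nerve:
  W12={t} W14={q,x} W23={p,v,y} W34={u,w}
C dims 4,4; δ0: rk 3, SNF 1^3
Ȟ^0: (4−3)−0=1 ⇒ Z
Ȟ^1: (4−0)−3=1 ⇒ Z
Ȟ^2: (0−0)−0=0 ⇒ 0

Ȟ^0(U;F) ≅ Z, Ȟ^1(U;F) ≅ Z, Ȟ^2(U;F) ≅ 0


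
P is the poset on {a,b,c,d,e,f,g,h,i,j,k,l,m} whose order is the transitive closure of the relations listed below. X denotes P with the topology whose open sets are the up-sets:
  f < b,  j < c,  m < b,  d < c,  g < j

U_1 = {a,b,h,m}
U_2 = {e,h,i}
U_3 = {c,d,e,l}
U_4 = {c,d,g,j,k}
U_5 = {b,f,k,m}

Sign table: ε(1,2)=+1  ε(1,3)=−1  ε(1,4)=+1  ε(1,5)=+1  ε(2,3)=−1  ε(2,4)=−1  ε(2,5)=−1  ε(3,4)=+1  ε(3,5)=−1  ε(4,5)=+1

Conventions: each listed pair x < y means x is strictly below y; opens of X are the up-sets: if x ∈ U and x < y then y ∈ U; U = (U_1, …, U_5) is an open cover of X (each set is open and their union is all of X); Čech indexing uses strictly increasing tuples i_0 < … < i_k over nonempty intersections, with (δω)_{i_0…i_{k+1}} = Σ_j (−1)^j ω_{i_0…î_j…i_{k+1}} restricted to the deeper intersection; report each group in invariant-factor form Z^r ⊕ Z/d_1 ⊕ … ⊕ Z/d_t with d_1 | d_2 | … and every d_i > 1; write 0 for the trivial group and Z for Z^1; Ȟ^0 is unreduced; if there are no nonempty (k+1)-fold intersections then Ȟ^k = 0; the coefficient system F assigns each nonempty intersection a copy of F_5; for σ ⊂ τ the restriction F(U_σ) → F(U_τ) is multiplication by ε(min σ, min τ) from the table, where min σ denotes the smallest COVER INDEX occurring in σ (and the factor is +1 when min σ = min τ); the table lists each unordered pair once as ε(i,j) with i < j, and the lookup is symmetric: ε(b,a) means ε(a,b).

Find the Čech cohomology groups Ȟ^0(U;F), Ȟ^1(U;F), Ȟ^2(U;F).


Ȟ^0(U;F) ≅ 0, Ȟ^1(U;F) ≅ 0 and Ȟ^2(U;F) ≅ 0

nerve simplices:
  U12={h} U15={b,m} U23={e} U34={c,d} U45={k}
C dims 5,5; δ0: rk_F5 5
degree 0: 5−5−0 = 0 → Ȟ^0 ≅ 0
degree 1: 5−0−5 = 0 → Ȟ^1 ≅ 0
degree 2: 0−0−0 = 0 → Ȟ^2 ≅ 0


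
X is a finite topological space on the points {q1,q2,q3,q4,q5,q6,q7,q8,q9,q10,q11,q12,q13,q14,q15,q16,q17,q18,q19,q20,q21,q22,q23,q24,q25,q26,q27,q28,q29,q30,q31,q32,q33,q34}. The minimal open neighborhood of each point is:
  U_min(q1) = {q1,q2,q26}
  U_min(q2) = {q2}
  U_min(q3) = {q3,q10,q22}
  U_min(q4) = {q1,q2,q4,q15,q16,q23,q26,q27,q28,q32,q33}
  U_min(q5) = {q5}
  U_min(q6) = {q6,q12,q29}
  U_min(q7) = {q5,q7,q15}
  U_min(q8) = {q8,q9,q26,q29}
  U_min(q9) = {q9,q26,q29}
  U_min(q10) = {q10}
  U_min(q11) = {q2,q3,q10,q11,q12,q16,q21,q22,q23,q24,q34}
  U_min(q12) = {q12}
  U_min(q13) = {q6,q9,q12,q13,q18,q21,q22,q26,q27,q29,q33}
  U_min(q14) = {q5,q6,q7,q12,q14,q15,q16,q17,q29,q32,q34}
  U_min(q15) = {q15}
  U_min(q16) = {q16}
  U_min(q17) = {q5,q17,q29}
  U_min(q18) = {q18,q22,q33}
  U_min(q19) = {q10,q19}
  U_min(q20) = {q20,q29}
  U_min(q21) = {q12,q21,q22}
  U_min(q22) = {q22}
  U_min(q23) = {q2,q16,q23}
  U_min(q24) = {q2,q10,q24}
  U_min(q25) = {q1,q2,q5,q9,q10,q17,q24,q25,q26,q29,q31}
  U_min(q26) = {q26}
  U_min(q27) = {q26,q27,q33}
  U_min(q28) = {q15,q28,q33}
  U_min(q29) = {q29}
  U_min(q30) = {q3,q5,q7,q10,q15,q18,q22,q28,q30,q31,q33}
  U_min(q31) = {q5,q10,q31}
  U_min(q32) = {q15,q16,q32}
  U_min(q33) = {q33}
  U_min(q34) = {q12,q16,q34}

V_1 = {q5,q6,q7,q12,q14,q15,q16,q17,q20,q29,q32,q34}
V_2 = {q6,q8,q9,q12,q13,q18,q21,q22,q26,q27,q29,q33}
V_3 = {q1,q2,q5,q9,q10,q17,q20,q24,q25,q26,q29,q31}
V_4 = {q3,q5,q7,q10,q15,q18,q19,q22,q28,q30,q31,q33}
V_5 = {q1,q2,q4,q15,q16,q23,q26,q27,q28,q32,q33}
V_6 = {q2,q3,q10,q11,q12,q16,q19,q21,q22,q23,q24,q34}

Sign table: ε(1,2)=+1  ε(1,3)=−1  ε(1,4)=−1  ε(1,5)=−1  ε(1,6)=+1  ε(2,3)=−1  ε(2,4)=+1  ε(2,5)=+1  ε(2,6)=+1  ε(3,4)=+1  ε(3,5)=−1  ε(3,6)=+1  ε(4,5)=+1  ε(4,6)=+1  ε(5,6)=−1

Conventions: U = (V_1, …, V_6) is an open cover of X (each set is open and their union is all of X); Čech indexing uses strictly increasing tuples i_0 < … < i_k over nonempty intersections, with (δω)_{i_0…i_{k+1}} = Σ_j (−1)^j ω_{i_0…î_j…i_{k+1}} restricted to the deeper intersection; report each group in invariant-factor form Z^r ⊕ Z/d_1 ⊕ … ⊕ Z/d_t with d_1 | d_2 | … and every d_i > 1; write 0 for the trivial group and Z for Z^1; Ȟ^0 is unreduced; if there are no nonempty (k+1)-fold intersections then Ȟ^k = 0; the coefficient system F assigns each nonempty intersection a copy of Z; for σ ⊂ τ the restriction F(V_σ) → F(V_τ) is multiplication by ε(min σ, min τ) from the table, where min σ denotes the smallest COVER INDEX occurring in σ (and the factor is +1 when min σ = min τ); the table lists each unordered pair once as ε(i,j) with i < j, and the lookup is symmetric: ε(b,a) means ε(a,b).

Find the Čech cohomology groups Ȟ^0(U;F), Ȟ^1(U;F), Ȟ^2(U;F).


Ȟ^0(U;F) ≅ 0; Ȟ^1(U;F) ≅ Z/2; Ȟ^2(U;F) ≅ Z

nonempty intersections:
  V12={q6,q12,q29} V13={q5,q17,q20,q29} V14={q5,q7,q15} V15={q15,q16,q32} V16={q12,q16,q34} V23={q9,q26,q29} V24={q18,q22,q33} V25={q26,q27,q33} V26={q12,q21,q22} V34={q5,q10,q31} V35={q1,q2,q26} V36={q2,q10,q24} V45={q15,q28,q33} V46={q3,q10,q19,q22} V56={q2,q16,q23}
  V123={q29} V126={q12} V134={q5} V145={q15} V156={q16} V235={q26} V245={q33} V246={q22} V346={q10} V356={q2}
C dims 6,15,10; δ0: rk 6, SNF 1^5·2; δ1: rk 9, SNF 1^9
Ȟ^0: (6−6)−0=0 ⇒ 0
Ȟ^1: (15−9)−6=0 plus torsion [2] ⇒ Z/2
Ȟ^2: (10−0)−9=1 ⇒ Z
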